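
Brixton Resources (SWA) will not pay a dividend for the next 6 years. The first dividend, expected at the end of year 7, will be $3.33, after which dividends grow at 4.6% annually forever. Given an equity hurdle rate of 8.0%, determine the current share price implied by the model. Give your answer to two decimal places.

$61.72

Deferred-dividend DDM. At t=6 the remaining stream is a growing perpetuity with first payment D_7 = 3.33.
V_6 = D_7/(r−g) = 3.33/(0.08−0.046) = 97.9412
P₀ = V_6/(1+r)^6 = 97.9412/(1+0.08)^6 = 61.7196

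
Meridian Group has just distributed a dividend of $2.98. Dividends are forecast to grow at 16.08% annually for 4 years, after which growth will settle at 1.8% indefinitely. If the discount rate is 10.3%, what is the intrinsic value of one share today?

$57.35

Two-stage DDM. Project D₁…D_4 at 0.1608, terminal growth 0.018, discount at r = 0.103.
D_1 = 3.4592
D_2 = 4.0154
D_3 = 4.6611
D_4 = 5.4106
Terminal value at t=4: TV = D_5/(r−g) = 5.5080/(0.103−0.018) = 64.8000
P₀ = 3.4592/(1+0.103)^1 + 4.0154/(1+0.103)^2 + 4.6611/(1+0.103)^3 + 5.4106/(1+0.103)^4 + 64.8000/(1+0.103)^4 = 57.3453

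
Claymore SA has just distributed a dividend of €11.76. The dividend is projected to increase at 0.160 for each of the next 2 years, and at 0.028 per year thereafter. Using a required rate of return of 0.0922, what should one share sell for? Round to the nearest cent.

€238.17

Two-stage DDM. Project D₁…D_2 at 0.16, terminal growth 0.028, discount at r = 0.0922.
D_1 = 13.6416
D_2 = 15.8243
Terminal value at t=2: TV = D_3/(r−g) = 16.2673/(0.0922−0.028) = 253.3853
P₀ = 13.6416/(1+0.0922)^1 + 15.8243/(1+0.0922)^2 + 253.3853/(1+0.0922)^2 = 238.1664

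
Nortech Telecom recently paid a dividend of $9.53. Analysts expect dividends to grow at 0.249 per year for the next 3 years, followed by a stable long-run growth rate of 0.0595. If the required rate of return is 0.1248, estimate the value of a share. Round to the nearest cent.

Two-stage DDM. Project D₁…D_3 at 0.249, terminal growth 0.0595, discount at r = 0.1248.
D_1 = 11.9030
D_2 = 14.8668
D_3 = 18.5686
Terminal value at t=3: TV = D_4/(r−g) = 19.6735/(0.1248−0.0595) = 301.2784
P₀ = 11.9030/(1+0.1248)^1 + 14.8668/(1+0.1248)^2 + 18.5686/(1+0.1248)^3 + 301.2784/(1+0.1248)^3 = 247.0917

$247.09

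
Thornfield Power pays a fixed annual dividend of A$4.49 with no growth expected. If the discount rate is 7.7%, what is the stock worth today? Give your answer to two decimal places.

Zero-growth DDM (perpetuity): P₀ = D/r = 4.49 / 0.077 = 58.3117

A$58.31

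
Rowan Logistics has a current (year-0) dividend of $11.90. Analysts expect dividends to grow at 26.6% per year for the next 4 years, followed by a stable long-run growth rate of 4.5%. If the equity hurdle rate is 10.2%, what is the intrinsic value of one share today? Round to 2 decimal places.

$448.16

Two-stage DDM. Project D₁…D_4 at 0.266, terminal growth 0.045, discount at r = 0.102.
D_1 = 15.0654
D_2 = 19.0728
D_3 = 24.1462
D_4 = 30.5690
Terminal value at t=4: TV = D_5/(r−g) = 31.9446/(0.102−0.045) = 560.4324
P₀ = 15.0654/(1+0.102)^1 + 19.0728/(1+0.102)^2 + 24.1462/(1+0.102)^3 + 30.5690/(1+0.102)^4 + 560.4324/(1+0.102)^4 = 448.1587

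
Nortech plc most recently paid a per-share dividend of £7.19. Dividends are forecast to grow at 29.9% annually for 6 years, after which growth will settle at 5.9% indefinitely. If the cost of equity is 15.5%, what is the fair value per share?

Two-stage DDM. Project D₁…D_6 at 0.299, terminal growth 0.059, discount at r = 0.155.
D_1 = 9.3398
D_2 = 12.1324
D_3 = 15.7600
D_4 = 20.4722
D_5 = 26.5934
D_6 = 34.5449
Terminal value at t=6: TV = D_7/(r−g) = 36.5830/(0.155−0.059) = 381.0733
P₀ = 9.3398/(1+0.155)^1 + 12.1324/(1+0.155)^2 + 15.7600/(1+0.155)^3 + 20.4722/(1+0.155)^4 + 26.5934/(1+0.155)^5 + 34.5449/(1+0.155)^6 + 381.0733/(1+0.155)^6 = 226.9174

£226.92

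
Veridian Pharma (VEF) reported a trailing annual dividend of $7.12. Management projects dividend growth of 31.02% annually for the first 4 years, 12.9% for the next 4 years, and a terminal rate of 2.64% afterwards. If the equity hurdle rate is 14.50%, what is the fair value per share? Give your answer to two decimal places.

$187.35

Three-stage DDM. Project D₁…D_8; terminal Gordon value at t=8 with g = 0.0264; discount at r = 0.145.
D_1 = 9.3286
D_2 = 12.2224
D_3 = 16.0137
D_4 = 20.9812
D_5 = 23.6878
D_6 = 26.7435
D_7 = 30.1934
D_8 = 34.0884
TV_8 = 34.9883/(0.145−0.0264) = 295.0109
P₀ = Σ Dₜ/(1+r)ᵗ + TV_8/(1+r)^8 = 187.3513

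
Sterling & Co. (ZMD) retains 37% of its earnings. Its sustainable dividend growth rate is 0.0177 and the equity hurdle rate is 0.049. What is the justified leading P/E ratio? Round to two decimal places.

20.13

Payout ratio b = 1 − 0.37 = 0.63.
Justified leading P/E = b/(r−g) = 0.63/(0.049−0.0177) = 20.1278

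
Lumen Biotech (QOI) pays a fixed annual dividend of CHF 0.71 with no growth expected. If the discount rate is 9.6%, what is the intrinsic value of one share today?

CHF 7.40

Zero-growth DDM (perpetuity): P₀ = D/r = 0.71 / 0.096 = 7.3958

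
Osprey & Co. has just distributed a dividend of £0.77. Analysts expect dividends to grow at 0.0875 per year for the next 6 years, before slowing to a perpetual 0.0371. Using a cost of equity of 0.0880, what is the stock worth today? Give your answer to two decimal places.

Two-stage DDM. Project D₁…D_6 at 0.0875, terminal growth 0.0371, discount at r = 0.088.
D_1 = 0.8374
D_2 = 0.9106
D_3 = 0.9903
D_4 = 1.0770
D_5 = 1.1712
D_6 = 1.2737
Terminal value at t=6: TV = D_7/(r−g) = 1.3210/(0.088−0.0371) = 25.9519
P₀ = 0.8374/(1+0.088)^1 + 0.9106/(1+0.088)^2 + 0.9903/(1+0.088)^3 + 1.0770/(1+0.088)^4 + 1.1712/(1+0.088)^5 + 1.2737/(1+0.088)^6 + 25.9519/(1+0.088)^6 = 20.2583

£20.26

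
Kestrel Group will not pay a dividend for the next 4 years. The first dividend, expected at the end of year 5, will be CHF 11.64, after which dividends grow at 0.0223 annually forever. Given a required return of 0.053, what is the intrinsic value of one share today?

Deferred-dividend DDM. At t=4 the remaining stream is a growing perpetuity with first payment D_5 = 11.64.
V_4 = D_5/(r−g) = 11.64/(0.053−0.0223) = 379.1531
P₀ = V_4/(1+r)^4 = 379.1531/(1+0.053)^4 = 308.3906

CHF 308.39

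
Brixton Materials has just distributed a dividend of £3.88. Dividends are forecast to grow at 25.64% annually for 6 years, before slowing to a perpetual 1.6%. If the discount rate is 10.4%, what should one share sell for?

£134.82

Two-stage DDM. Project D₁…D_6 at 0.2564, terminal growth 0.016, discount at r = 0.104.
D_1 = 4.8748
D_2 = 6.1247
D_3 = 7.6951
D_4 = 9.6682
D_5 = 12.1471
D_6 = 15.2616
Terminal value at t=6: TV = D_7/(r−g) = 15.5058/(0.104−0.016) = 176.2018
P₀ = 4.8748/(1+0.104)^1 + 6.1247/(1+0.104)^2 + 7.6951/(1+0.104)^3 + 9.6682/(1+0.104)^4 + 12.1471/(1+0.104)^5 + 15.2616/(1+0.104)^6 + 176.2018/(1+0.104)^6 = 134.8224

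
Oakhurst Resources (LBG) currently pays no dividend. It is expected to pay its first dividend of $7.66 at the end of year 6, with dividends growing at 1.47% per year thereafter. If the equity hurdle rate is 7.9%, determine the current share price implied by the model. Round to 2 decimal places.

Deferred-dividend DDM. At t=5 the remaining stream is a growing perpetuity with first payment D_6 = 7.66.
V_5 = D_6/(r−g) = 7.66/(0.079−0.0147) = 119.1291
P₀ = V_5/(1+r)^5 = 119.1291/(1+0.079)^5 = 81.4537

$81.45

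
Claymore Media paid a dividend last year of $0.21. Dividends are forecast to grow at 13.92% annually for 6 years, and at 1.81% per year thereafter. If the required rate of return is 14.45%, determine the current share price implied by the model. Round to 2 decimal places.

Two-stage DDM. Project D₁…D_6 at 0.1392, terminal growth 0.0181, discount at r = 0.1445.
D_1 = 0.2392
D_2 = 0.2725
D_3 = 0.3105
D_4 = 0.3537
D_5 = 0.4029
D_6 = 0.4590
Terminal value at t=6: TV = D_7/(r−g) = 0.4673/(0.1445−0.0181) = 3.6971
P₀ = 0.2392/(1+0.1445)^1 + 0.2725/(1+0.1445)^2 + 0.3105/(1+0.1445)^3 + 0.3537/(1+0.1445)^4 + 0.4029/(1+0.1445)^5 + 0.4590/(1+0.1445)^6 + 3.6971/(1+0.1445)^6 = 2.8847

$2.88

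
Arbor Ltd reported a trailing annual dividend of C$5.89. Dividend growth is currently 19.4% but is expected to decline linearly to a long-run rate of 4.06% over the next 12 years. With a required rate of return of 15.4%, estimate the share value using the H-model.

C$101.85

H-model: P₀ = D₀[(1+g_L) + H(g_S−g_L)]/(r−g_L), with H = 12/2 = 6.
P₀ = 5.89 × [(1+0.0406) + 6×(0.194−0.0406)] / (0.154−0.0406)
   = 5.89 × 1.9610 / 0.1134 = 101.8544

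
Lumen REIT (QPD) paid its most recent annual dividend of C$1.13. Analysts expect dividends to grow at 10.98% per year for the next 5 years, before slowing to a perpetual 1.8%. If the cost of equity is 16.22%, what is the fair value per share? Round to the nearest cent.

C$11.26

Two-stage DDM. Project D₁…D_5 at 0.1098, terminal growth 0.018, discount at r = 0.1622.
D_1 = 1.2541
D_2 = 1.3918
D_3 = 1.5446
D_4 = 1.7142
D_5 = 1.9024
Terminal value at t=5: TV = D_6/(r−g) = 1.9366/(0.1622−0.018) = 13.4303
P₀ = 1.2541/(1+0.1622)^1 + 1.3918/(1+0.1622)^2 + 1.5446/(1+0.1622)^3 + 1.7142/(1+0.1622)^4 + 1.9024/(1+0.1622)^5 + 13.4303/(1+0.1622)^5 = 11.2642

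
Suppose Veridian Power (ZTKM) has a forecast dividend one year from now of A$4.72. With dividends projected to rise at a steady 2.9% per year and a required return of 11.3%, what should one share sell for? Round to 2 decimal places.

Gordon growth model: P₀ = D₁/(r − g), with D₁ = 4.72 given directly.
P₀ = 4.7200 / (0.113 − 0.029) = 4.7200 / 0.084 = 56.1905

A$56.19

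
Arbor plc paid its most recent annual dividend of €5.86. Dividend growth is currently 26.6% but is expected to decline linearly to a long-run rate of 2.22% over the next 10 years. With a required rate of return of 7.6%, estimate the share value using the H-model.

H-model: P₀ = D₀[(1+g_L) + H(g_S−g_L)]/(r−g_L), with H = 10/2 = 5.
P₀ = 5.86 × [(1+0.0222) + 5×(0.266−0.0222)] / (0.076−0.0222)
   = 5.86 × 2.2412 / 0.0538 = 244.1158

€244.12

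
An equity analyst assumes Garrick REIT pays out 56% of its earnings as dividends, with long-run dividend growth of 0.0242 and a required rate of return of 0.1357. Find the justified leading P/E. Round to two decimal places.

Justified leading P/E = b/(r−g) = 0.56/(0.1357−0.0242) = 5.0224

5.02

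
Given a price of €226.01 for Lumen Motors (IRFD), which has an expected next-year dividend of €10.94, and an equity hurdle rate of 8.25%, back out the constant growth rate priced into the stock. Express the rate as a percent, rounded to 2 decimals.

3.41%

From P₀ = D₁/(r − g), the implied growth is g = r − D₁/P₀.
g = 0.0825 − 10.94/226.01 = 0.0825 − 0.04840 = 0.03410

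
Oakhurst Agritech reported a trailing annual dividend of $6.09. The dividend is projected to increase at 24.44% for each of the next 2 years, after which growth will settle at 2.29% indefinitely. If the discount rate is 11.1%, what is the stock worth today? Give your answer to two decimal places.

Two-stage DDM. Project D₁…D_2 at 0.2444, terminal growth 0.0229, discount at r = 0.111.
D_1 = 7.5784
D_2 = 9.4306
Terminal value at t=2: TV = D_3/(r−g) = 9.6465/(0.111−0.0229) = 109.4951
P₀ = 7.5784/(1+0.111)^1 + 9.4306/(1+0.111)^2 + 109.4951/(1+0.111)^2 = 103.1703

$103.17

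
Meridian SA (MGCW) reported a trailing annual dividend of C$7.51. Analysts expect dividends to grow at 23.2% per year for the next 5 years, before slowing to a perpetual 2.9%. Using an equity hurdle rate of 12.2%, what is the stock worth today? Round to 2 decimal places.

C$182.78

Two-stage DDM. Project D₁…D_5 at 0.232, terminal growth 0.029, discount at r = 0.122.
D_1 = 9.2523
D_2 = 11.3989
D_3 = 14.0434
D_4 = 17.3015
D_5 = 21.3154
Terminal value at t=5: TV = D_6/(r−g) = 21.9335/(0.122−0.029) = 235.8446
P₀ = 9.2523/(1+0.122)^1 + 11.3989/(1+0.122)^2 + 14.0434/(1+0.122)^3 + 17.3015/(1+0.122)^4 + 21.3154/(1+0.122)^5 + 235.8446/(1+0.122)^5 = 182.7842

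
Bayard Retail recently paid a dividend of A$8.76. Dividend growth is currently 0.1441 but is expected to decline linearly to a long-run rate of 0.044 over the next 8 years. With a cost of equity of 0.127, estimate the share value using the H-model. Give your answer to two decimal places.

A$152.45

H-model: P₀ = D₀[(1+g_L) + H(g_S−g_L)]/(r−g_L), with H = 8/2 = 4.
P₀ = 8.76 × [(1+0.044) + 4×(0.1441−0.044)] / (0.127−0.044)
   = 8.76 × 1.4444 / 0.083 = 152.4451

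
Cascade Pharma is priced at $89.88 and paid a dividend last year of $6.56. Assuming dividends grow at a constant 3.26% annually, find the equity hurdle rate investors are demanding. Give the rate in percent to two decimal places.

10.80%

Rearranging the constant-growth DDM: r = D₁/P₀ + g.
D₁ = 6.56 × (1 + 0.0326) = 6.7739.
r = 6.7739 / 89.88 + 0.0326 = 0.07537 + 0.0326 = 0.10797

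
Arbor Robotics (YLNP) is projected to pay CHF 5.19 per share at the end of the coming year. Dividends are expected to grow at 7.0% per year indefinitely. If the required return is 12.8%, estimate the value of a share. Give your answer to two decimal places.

Gordon growth model: P₀ = D₁/(r − g), with D₁ = 5.19 given directly.
P₀ = 5.1900 / (0.128 − 0.07) = 5.1900 / 0.058 = 89.4828

CHF 89.48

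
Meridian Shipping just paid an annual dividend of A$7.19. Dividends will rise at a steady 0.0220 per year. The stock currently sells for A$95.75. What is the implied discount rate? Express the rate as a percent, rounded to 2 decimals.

Rearranging the constant-growth DDM: r = D₁/P₀ + g.
D₁ = 7.19 × (1 + 0.022) = 7.3482.
r = 7.3482 / 95.75 + 0.022 = 0.07674 + 0.022 = 0.09874

9.87%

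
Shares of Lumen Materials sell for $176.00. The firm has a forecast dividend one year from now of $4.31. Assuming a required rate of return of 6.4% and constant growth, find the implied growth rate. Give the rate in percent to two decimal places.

3.95%

From P₀ = D₁/(r − g), the implied growth is g = r − D₁/P₀.
g = 0.064 − 4.31/176.00 = 0.064 − 0.02449 = 0.03951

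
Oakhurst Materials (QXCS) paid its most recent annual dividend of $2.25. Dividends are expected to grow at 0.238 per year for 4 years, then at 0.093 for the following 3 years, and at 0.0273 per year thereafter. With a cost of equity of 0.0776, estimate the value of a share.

$108.52

Three-stage DDM. Project D₁…D_7; terminal Gordon value at t=7 with g = 0.0273; discount at r = 0.0776.
D_1 = 2.7855
D_2 = 3.4484
D_3 = 4.2692
D_4 = 5.2852
D_5 = 5.7768
D_6 = 6.3140
D_7 = 6.9012
TV_7 = 7.0896/(0.0776−0.0273) = 140.9467
P₀ = Σ Dₜ/(1+r)ᵗ + TV_7/(1+r)^7 = 108.5155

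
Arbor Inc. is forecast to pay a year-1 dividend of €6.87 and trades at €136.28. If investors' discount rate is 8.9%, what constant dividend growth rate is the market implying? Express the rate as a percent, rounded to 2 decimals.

3.86%

From P₀ = D₁/(r − g), the implied growth is g = r − D₁/P₀.
g = 0.089 − 6.87/136.28 = 0.089 − 0.05041 = 0.03859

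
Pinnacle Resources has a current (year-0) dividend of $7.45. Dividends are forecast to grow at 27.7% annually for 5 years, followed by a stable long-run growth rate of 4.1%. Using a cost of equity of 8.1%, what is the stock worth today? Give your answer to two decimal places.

Two-stage DDM. Project D₁…D_5 at 0.277, terminal growth 0.041, discount at r = 0.081.
D_1 = 9.5137
D_2 = 12.1489
D_3 = 15.5142
D_4 = 19.8116
D_5 = 25.2994
Terminal value at t=5: TV = D_6/(r−g) = 26.3367/(0.081−0.041) = 658.4177
P₀ = 9.5137/(1+0.081)^1 + 12.1489/(1+0.081)^2 + 15.5142/(1+0.081)^3 + 19.8116/(1+0.081)^4 + 25.2994/(1+0.081)^5 + 658.4177/(1+0.081)^5 = 509.1652

$509.17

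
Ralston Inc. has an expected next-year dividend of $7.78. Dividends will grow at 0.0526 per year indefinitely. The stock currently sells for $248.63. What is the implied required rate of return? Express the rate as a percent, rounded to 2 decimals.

Rearranging the constant-growth DDM: r = D₁/P₀ + g.
r = 7.7800 / 248.63 + 0.0526 = 0.03129 + 0.0526 = 0.08389

8.39%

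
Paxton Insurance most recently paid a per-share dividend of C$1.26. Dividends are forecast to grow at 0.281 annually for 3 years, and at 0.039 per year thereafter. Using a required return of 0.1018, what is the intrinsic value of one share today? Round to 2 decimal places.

Two-stage DDM. Project D₁…D_3 at 0.281, terminal growth 0.039, discount at r = 0.1018.
D_1 = 1.6141
D_2 = 2.0676
D_3 = 2.6486
Terminal value at t=3: TV = D_4/(r−g) = 2.7519/(0.1018−0.039) = 43.8201
P₀ = 1.6141/(1+0.1018)^1 + 2.0676/(1+0.1018)^2 + 2.6486/(1+0.1018)^3 + 43.8201/(1+0.1018)^3 = 37.9100

C$37.91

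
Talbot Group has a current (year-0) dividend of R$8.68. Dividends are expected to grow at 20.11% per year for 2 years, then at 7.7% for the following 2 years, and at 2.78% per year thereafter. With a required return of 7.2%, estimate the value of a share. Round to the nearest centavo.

R$298.32

Three-stage DDM. Project D₁…D_4; terminal Gordon value at t=4 with g = 0.0278; discount at r = 0.072.
D_1 = 10.4255
D_2 = 12.5221
D_3 = 13.4863
D_4 = 14.5248
TV_4 = 14.9286/(0.072−0.0278) = 337.7504
P₀ = Σ Dₜ/(1+r)ᵗ + TV_4/(1+r)^4 = 298.3182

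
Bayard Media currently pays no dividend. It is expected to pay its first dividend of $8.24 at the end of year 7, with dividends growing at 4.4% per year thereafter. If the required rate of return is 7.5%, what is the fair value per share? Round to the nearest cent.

$172.23

Deferred-dividend DDM. At t=6 the remaining stream is a growing perpetuity with first payment D_7 = 8.24.
V_6 = D_7/(r−g) = 8.24/(0.075−0.044) = 265.8065
P₀ = V_6/(1+r)^6 = 265.8065/(1+0.075)^6 = 172.2324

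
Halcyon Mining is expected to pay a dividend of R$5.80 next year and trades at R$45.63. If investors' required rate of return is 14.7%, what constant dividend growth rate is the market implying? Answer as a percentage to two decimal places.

1.99%

From P₀ = D₁/(r − g), the implied growth is g = r − D₁/P₀.
g = 0.147 − 5.80/45.63 = 0.147 − 0.12711 = 0.01989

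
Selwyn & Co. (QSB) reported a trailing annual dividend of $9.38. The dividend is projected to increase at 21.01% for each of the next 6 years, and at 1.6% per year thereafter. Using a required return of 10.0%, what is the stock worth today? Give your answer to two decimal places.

Two-stage DDM. Project D₁…D_6 at 0.2101, terminal growth 0.016, discount at r = 0.1.
D_1 = 11.3507
D_2 = 13.7355
D_3 = 16.6214
D_4 = 20.1135
D_5 = 24.3394
D_6 = 29.4531
Terminal value at t=6: TV = D_7/(r−g) = 29.9243/(0.1−0.016) = 356.2418
P₀ = 11.3507/(1+0.1)^1 + 13.7355/(1+0.1)^2 + 16.6214/(1+0.1)^3 + 20.1135/(1+0.1)^4 + 24.3394/(1+0.1)^5 + 29.4531/(1+0.1)^6 + 356.2418/(1+0.1)^6 = 280.7237

$280.72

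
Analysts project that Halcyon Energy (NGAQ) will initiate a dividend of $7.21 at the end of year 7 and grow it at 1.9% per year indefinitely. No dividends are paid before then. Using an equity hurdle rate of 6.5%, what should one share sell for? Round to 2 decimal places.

Deferred-dividend DDM. At t=6 the remaining stream is a growing perpetuity with first payment D_7 = 7.21.
V_6 = D_7/(r−g) = 7.21/(0.065−0.019) = 156.7391
P₀ = V_6/(1+r)^6 = 156.7391/(1+0.065)^6 = 107.4187

$107.42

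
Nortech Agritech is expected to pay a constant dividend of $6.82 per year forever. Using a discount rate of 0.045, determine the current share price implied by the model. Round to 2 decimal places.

Zero-growth DDM (perpetuity): P₀ = D/r = 6.82 / 0.045 = 151.5556

$151.56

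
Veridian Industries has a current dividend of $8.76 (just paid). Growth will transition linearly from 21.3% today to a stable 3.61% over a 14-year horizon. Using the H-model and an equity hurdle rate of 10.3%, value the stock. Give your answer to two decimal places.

$297.81

H-model: P₀ = D₀[(1+g_L) + H(g_S−g_L)]/(r−g_L), with H = 14/2 = 7.
P₀ = 8.76 × [(1+0.0361) + 7×(0.213−0.0361)] / (0.103−0.0361)
   = 8.76 × 2.2744 / 0.0669 = 297.8138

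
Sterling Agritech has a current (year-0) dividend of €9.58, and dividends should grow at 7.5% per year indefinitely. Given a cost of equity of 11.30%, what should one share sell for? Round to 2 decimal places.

Gordon growth model: P₀ = D₁/(r − g). D₁ = 9.58 × (1 + 0.075) = 10.2985.
P₀ = 10.2985 / (0.113 − 0.075) = 10.2985 / 0.038 = 271.0132

€271.01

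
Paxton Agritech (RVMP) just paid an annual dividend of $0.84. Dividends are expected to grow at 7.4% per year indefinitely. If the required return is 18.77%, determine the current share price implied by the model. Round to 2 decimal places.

Gordon growth model: P₀ = D₁/(r − g). D₁ = 0.84 × (1 + 0.074) = 0.9022.
P₀ = 0.9022 / (0.1877 − 0.074) = 0.9022 / 0.1137 = 7.9346

$7.93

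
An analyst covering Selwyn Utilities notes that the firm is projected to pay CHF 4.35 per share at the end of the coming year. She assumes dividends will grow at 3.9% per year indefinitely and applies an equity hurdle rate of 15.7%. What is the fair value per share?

Gordon growth model: P₀ = D₁/(r − g), with D₁ = 4.35 given directly.
P₀ = 4.3500 / (0.157 − 0.039) = 4.3500 / 0.118 = 36.8644

CHF 36.86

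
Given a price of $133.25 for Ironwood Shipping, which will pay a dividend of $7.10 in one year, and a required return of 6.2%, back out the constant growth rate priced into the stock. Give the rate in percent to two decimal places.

0.87%

From P₀ = D₁/(r − g), the implied growth is g = r − D₁/P₀.
g = 0.062 − 7.10/133.25 = 0.062 − 0.05328 = 0.00872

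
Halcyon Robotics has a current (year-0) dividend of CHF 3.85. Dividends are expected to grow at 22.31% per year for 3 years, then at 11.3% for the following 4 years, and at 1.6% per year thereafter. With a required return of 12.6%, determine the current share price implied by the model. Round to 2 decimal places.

CHF 76.34

Three-stage DDM. Project D₁…D_7; terminal Gordon value at t=7 with g = 0.016; discount at r = 0.126.
D_1 = 4.7089
D_2 = 5.7595
D_3 = 7.0444
D_4 = 7.8405
D_5 = 8.7264
D_6 = 9.7125
D_7 = 10.8100
TV_7 = 10.9830/(0.126−0.016) = 99.8455
P₀ = Σ Dₜ/(1+r)ᵗ + TV_7/(1+r)^7 = 76.3404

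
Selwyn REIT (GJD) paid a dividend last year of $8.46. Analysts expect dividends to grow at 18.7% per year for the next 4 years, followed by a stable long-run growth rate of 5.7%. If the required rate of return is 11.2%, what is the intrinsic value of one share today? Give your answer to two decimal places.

$251.03

Two-stage DDM. Project D₁…D_4 at 0.187, terminal growth 0.057, discount at r = 0.112.
D_1 = 10.0420
D_2 = 11.9199
D_3 = 14.1489
D_4 = 16.7947
Terminal value at t=4: TV = D_5/(r−g) = 17.7520/(0.112−0.057) = 322.7643
P₀ = 10.0420/(1+0.112)^1 + 11.9199/(1+0.112)^2 + 14.1489/(1+0.112)^3 + 16.7947/(1+0.112)^4 + 322.7643/(1+0.112)^4 = 251.0333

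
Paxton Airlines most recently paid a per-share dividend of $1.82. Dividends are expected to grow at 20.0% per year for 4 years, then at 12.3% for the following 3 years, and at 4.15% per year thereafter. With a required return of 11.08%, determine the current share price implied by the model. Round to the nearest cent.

Three-stage DDM. Project D₁…D_7; terminal Gordon value at t=7 with g = 0.0415; discount at r = 0.1108.
D_1 = 2.1840
D_2 = 2.6208
D_3 = 3.1450
D_4 = 3.7740
D_5 = 4.2381
D_6 = 4.7594
D_7 = 5.3449
TV_7 = 5.5667/(0.1108−0.0415) = 80.3270
P₀ = Σ Dₜ/(1+r)ᵗ + TV_7/(1+r)^7 = 54.9604

$54.96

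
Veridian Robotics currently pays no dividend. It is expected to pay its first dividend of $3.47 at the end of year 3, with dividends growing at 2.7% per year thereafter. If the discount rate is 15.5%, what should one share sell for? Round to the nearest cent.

$20.32

Deferred-dividend DDM. At t=2 the remaining stream is a growing perpetuity with first payment D_3 = 3.47.
V_2 = D_3/(r−g) = 3.47/(0.155−0.027) = 27.1094
P₀ = V_2/(1+r)^2 = 27.1094/(1+0.155)^2 = 20.3215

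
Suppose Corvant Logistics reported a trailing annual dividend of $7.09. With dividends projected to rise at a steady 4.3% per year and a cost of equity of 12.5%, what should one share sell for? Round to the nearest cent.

Gordon growth model: P₀ = D₁/(r − g). D₁ = 7.09 × (1 + 0.043) = 7.3949.
P₀ = 7.3949 / (0.125 − 0.043) = 7.3949 / 0.082 = 90.1813

$90.18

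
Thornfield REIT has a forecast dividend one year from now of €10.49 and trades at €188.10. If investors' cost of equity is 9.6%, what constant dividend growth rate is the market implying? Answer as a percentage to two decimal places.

From P₀ = D₁/(r − g), the implied growth is g = r − D₁/P₀.
g = 0.096 − 10.49/188.10 = 0.096 − 0.05577 = 0.04023

4.02%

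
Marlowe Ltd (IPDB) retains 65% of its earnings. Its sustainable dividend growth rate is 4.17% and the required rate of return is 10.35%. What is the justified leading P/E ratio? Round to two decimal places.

Payout ratio b = 1 − 0.65 = 0.35.
Justified leading P/E = b/(r−g) = 0.35/(0.1035−0.0417) = 5.6634

5.66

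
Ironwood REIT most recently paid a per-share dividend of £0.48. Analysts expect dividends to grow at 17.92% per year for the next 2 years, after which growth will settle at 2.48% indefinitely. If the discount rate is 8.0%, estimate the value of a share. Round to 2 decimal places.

Two-stage DDM. Project D₁…D_2 at 0.1792, terminal growth 0.0248, discount at r = 0.08.
D_1 = 0.5660
D_2 = 0.6674
Terminal value at t=2: TV = D_3/(r−g) = 0.6840/(0.08−0.0248) = 12.3913
P₀ = 0.5660/(1+0.08)^1 + 0.6674/(1+0.08)^2 + 12.3913/(1+0.08)^2 = 11.7198

£11.72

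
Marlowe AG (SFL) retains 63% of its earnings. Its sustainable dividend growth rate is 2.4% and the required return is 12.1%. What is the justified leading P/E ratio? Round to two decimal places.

Payout ratio b = 1 − 0.63 = 0.37.
Justified leading P/E = b/(r−g) = 0.37/(0.121−0.024) = 3.8144

3.81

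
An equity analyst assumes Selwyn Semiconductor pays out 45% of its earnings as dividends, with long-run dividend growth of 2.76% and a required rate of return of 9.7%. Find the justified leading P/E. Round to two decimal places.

Justified leading P/E = b/(r−g) = 0.45/(0.097−0.0276) = 6.4841

6.48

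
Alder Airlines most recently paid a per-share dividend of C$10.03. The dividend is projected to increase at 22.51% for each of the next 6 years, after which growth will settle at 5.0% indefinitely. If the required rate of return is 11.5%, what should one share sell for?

C$369.83

Two-stage DDM. Project D₁…D_6 at 0.2251, terminal growth 0.05, discount at r = 0.115.
D_1 = 12.2878
D_2 = 15.0537
D_3 = 18.4423
D_4 = 22.5937
D_5 = 27.6795
D_6 = 33.9102
Terminal value at t=6: TV = D_7/(r−g) = 35.6057/(0.115−0.05) = 547.7799
P₀ = 12.2878/(1+0.115)^1 + 15.0537/(1+0.115)^2 + 18.4423/(1+0.115)^3 + 22.5937/(1+0.115)^4 + 27.6795/(1+0.115)^5 + 33.9102/(1+0.115)^6 + 547.7799/(1+0.115)^6 = 369.8337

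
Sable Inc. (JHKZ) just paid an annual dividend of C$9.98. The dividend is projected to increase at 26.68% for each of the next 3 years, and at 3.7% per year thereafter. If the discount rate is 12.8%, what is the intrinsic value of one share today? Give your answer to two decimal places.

C$199.02

Two-stage DDM. Project D₁…D_3 at 0.2668, terminal growth 0.037, discount at r = 0.128.
D_1 = 12.6427
D_2 = 16.0157
D_3 = 20.2887
Terminal value at t=3: TV = D_4/(r−g) = 21.0394/(0.128−0.037) = 231.2023
P₀ = 12.6427/(1+0.128)^1 + 16.0157/(1+0.128)^2 + 20.2887/(1+0.128)^3 + 231.2023/(1+0.128)^3 = 199.0198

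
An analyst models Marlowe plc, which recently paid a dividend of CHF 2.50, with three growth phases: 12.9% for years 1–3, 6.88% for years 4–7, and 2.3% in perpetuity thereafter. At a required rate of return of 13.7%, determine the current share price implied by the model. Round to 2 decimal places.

CHF 32.95

Three-stage DDM. Project D₁…D_7; terminal Gordon value at t=7 with g = 0.023; discount at r = 0.137.
D_1 = 2.8225
D_2 = 3.1866
D_3 = 3.5977
D_4 = 3.8452
D_5 = 4.1097
D_6 = 4.3925
D_7 = 4.6947
TV_7 = 4.8027/(0.137−0.023) = 42.1287
P₀ = Σ Dₜ/(1+r)ᵗ + TV_7/(1+r)^7 = 32.9523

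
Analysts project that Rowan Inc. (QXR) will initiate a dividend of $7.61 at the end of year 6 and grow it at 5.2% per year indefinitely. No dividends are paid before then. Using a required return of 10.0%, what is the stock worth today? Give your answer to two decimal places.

Deferred-dividend DDM. At t=5 the remaining stream is a growing perpetuity with first payment D_6 = 7.61.
V_5 = D_6/(r−g) = 7.61/(0.1−0.052) = 158.5417
P₀ = V_5/(1+r)^5 = 158.5417/(1+0.1)^5 = 98.4419

$98.44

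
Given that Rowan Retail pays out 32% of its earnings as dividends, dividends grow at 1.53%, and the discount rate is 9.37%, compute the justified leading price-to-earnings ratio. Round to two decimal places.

Justified leading P/E = b/(r−g) = 0.32/(0.0937−0.0153) = 4.0816

4.08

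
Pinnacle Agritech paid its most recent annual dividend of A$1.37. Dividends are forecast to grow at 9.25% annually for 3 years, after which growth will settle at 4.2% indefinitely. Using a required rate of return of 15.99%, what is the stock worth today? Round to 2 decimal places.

A$13.77

Two-stage DDM. Project D₁…D_3 at 0.0925, terminal growth 0.042, discount at r = 0.1599.
D_1 = 1.4967
D_2 = 1.6352
D_3 = 1.7864
Terminal value at t=3: TV = D_4/(r−g) = 1.8615/(0.1599−0.042) = 15.7884
P₀ = 1.4967/(1+0.1599)^1 + 1.6352/(1+0.1599)^2 + 1.7864/(1+0.1599)^3 + 15.7884/(1+0.1599)^3 = 13.7682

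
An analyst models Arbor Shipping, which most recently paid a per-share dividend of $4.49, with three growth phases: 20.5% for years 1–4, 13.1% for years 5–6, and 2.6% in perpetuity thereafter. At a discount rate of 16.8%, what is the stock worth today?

$63.58

Three-stage DDM. Project D₁…D_6; terminal Gordon value at t=6 with g = 0.026; discount at r = 0.168.
D_1 = 5.4105
D_2 = 6.5196
D_3 = 7.8561
D_4 = 9.4666
D_5 = 10.7067
D_6 = 12.1093
TV_6 = 12.4242/(0.168−0.026) = 87.4941
P₀ = Σ Dₜ/(1+r)ᵗ + TV_6/(1+r)^6 = 63.5834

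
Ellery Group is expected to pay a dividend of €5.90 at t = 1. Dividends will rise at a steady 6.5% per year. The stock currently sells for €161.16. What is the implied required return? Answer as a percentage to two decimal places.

10.16%

Rearranging the constant-growth DDM: r = D₁/P₀ + g.
r = 5.9000 / 161.16 + 0.065 = 0.03661 + 0.065 = 0.10161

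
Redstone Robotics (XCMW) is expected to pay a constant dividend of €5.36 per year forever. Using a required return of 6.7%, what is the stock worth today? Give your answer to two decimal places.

€80.00

Zero-growth DDM (perpetuity): P₀ = D/r = 5.36 / 0.067 = 80.0000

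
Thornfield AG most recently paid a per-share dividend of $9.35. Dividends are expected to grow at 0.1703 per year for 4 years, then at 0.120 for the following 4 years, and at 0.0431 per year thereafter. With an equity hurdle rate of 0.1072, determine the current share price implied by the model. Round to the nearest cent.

$289.94

Three-stage DDM. Project D₁…D_8; terminal Gordon value at t=8 with g = 0.0431; discount at r = 0.1072.
D_1 = 10.9423
D_2 = 12.8058
D_3 = 14.9866
D_4 = 17.5388
D_5 = 19.6435
D_6 = 22.0007
D_7 = 24.6408
D_8 = 27.5977
TV_8 = 28.7871/(0.1072−0.0431) = 449.0973
P₀ = Σ Dₜ/(1+r)ᵗ + TV_8/(1+r)^8 = 289.9415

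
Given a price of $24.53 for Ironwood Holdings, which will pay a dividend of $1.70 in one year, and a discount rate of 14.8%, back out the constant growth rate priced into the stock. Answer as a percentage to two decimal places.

7.87%

From P₀ = D₁/(r − g), the implied growth is g = r − D₁/P₀.
g = 0.148 − 1.70/24.53 = 0.148 − 0.06930 = 0.07870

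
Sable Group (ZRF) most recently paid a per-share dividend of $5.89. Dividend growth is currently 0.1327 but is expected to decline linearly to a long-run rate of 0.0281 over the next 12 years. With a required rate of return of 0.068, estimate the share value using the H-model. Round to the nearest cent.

H-model: P₀ = D₀[(1+g_L) + H(g_S−g_L)]/(r−g_L), with H = 12/2 = 6.
P₀ = 5.89 × [(1+0.0281) + 6×(0.1327−0.0281)] / (0.068−0.0281)
   = 5.89 × 1.6557 / 0.0399 = 244.4129

$244.41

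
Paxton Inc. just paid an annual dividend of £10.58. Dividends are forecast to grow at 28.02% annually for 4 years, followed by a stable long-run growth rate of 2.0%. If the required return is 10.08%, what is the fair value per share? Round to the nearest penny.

£306.93

Two-stage DDM. Project D₁…D_4 at 0.2802, terminal growth 0.02, discount at r = 0.1008.
D_1 = 13.5445
D_2 = 17.3397
D_3 = 22.1983
D_4 = 28.4182
Terminal value at t=4: TV = D_5/(r−g) = 28.9866/(0.1008−0.02) = 358.7449
P₀ = 13.5445/(1+0.1008)^1 + 17.3397/(1+0.1008)^2 + 22.1983/(1+0.1008)^3 + 28.4182/(1+0.1008)^4 + 358.7449/(1+0.1008)^4 = 306.9251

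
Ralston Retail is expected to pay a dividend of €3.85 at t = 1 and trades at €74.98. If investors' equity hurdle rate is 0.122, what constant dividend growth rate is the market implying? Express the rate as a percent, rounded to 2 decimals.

From P₀ = D₁/(r − g), the implied growth is g = r − D₁/P₀.
g = 0.122 − 3.85/74.98 = 0.122 − 0.05135 = 0.07065

7.07%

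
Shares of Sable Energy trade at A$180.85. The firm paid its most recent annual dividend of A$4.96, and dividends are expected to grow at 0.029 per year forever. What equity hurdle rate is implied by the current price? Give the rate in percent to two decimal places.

Rearranging the constant-growth DDM: r = D₁/P₀ + g.
D₁ = 4.96 × (1 + 0.029) = 5.1038.
r = 5.1038 / 180.85 + 0.029 = 0.02822 + 0.029 = 0.05722

5.72%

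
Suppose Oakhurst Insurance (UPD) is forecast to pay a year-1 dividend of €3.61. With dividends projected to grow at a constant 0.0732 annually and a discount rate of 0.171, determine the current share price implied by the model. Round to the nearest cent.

€36.91

Gordon growth model: P₀ = D₁/(r − g), with D₁ = 3.61 given directly.
P₀ = 3.6100 / (0.171 − 0.0732) = 3.6100 / 0.0978 = 36.9121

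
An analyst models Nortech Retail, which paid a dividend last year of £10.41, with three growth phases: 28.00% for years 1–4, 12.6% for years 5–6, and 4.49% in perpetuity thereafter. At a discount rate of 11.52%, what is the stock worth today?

Three-stage DDM. Project D₁…D_6; terminal Gordon value at t=6 with g = 0.0449; discount at r = 0.1152.
D_1 = 13.3248
D_2 = 17.0557
D_3 = 21.8314
D_4 = 27.9441
D_5 = 31.4651
D_6 = 35.4297
TV_6 = 37.0205/(0.1152−0.0449) = 526.6072
P₀ = Σ Dₜ/(1+r)ᵗ + TV_6/(1+r)^6 = 369.8899

£369.89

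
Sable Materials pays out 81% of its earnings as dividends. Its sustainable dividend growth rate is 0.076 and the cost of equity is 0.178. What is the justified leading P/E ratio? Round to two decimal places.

Justified leading P/E = b/(r−g) = 0.81/(0.178−0.076) = 7.9412

7.94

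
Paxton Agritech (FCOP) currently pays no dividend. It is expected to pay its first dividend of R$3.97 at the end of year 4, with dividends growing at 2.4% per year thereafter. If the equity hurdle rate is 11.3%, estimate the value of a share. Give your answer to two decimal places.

Deferred-dividend DDM. At t=3 the remaining stream is a growing perpetuity with first payment D_4 = 3.97.
V_3 = D_4/(r−g) = 3.97/(0.113−0.024) = 44.6067
P₀ = V_3/(1+r)^3 = 44.6067/(1+0.113)^3 = 32.3530

R$32.35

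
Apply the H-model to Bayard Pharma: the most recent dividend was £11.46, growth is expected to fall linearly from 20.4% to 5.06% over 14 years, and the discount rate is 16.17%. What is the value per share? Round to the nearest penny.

£219.13

H-model: P₀ = D₀[(1+g_L) + H(g_S−g_L)]/(r−g_L), with H = 14/2 = 7.
P₀ = 11.46 × [(1+0.0506) + 7×(0.204−0.0506)] / (0.1617−0.0506)
   = 11.46 × 2.1244 / 0.1111 = 219.1325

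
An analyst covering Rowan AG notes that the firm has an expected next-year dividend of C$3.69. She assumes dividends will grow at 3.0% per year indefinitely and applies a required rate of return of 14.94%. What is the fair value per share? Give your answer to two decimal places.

Gordon growth model: P₀ = D₁/(r − g), with D₁ = 3.69 given directly.
P₀ = 3.6900 / (0.1494 − 0.03) = 3.6900 / 0.1194 = 30.9045

C$30.90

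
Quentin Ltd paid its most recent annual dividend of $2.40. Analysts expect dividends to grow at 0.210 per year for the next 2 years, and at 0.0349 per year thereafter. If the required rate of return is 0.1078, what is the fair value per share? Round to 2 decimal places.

$46.13

Two-stage DDM. Project D₁…D_2 at 0.21, terminal growth 0.0349, discount at r = 0.1078.
D_1 = 2.9040
D_2 = 3.5138
Terminal value at t=2: TV = D_3/(r−g) = 3.6365/(0.1078−0.0349) = 49.8830
P₀ = 2.9040/(1+0.1078)^1 + 3.5138/(1+0.1078)^2 + 49.8830/(1+0.1078)^2 = 46.1318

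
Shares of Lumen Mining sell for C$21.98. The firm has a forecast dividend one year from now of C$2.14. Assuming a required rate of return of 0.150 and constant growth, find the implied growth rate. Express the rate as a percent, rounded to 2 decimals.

5.26%

From P₀ = D₁/(r − g), the implied growth is g = r − D₁/P₀.
g = 0.15 − 2.14/21.98 = 0.15 − 0.09736 = 0.05264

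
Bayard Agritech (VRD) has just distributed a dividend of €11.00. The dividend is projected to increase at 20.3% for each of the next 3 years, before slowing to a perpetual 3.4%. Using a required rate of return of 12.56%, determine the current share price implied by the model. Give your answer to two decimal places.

Two-stage DDM. Project D₁…D_3 at 0.203, terminal growth 0.034, discount at r = 0.1256.
D_1 = 13.2330
D_2 = 15.9193
D_3 = 19.1509
Terminal value at t=3: TV = D_4/(r−g) = 19.8020/(0.1256−0.034) = 216.1796
P₀ = 13.2330/(1+0.1256)^1 + 15.9193/(1+0.1256)^2 + 19.1509/(1+0.1256)^3 + 216.1796/(1+0.1256)^3 = 189.3372

€189.34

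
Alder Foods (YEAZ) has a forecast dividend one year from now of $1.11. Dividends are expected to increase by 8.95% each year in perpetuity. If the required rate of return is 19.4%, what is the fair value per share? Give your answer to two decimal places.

$10.62

Gordon growth model: P₀ = D₁/(r − g), with D₁ = 1.11 given directly.
P₀ = 1.1100 / (0.194 − 0.0895) = 1.1100 / 0.1045 = 10.6220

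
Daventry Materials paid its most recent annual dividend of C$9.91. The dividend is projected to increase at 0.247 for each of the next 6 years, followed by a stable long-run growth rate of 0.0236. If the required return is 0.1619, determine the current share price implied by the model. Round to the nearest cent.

C$188.80

Two-stage DDM. Project D₁…D_6 at 0.247, terminal growth 0.0236, discount at r = 0.1619.
D_1 = 12.3578
D_2 = 15.4101
D_3 = 19.2164
D_4 = 23.9629
D_5 = 29.8817
D_6 = 37.2625
Terminal value at t=6: TV = D_7/(r−g) = 38.1419/(0.1619−0.0236) = 275.7912
P₀ = 12.3578/(1+0.1619)^1 + 15.4101/(1+0.1619)^2 + 19.2164/(1+0.1619)^3 + 23.9629/(1+0.1619)^4 + 29.8817/(1+0.1619)^5 + 37.2625/(1+0.1619)^6 + 275.7912/(1+0.1619)^6 = 188.7958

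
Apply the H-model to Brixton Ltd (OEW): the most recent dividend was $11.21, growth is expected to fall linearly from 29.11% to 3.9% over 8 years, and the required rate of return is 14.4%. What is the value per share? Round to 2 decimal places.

H-model: P₀ = D₀[(1+g_L) + H(g_S−g_L)]/(r−g_L), with H = 8/2 = 4.
P₀ = 11.21 × [(1+0.039) + 4×(0.2911−0.039)] / (0.144−0.039)
   = 11.21 × 2.0474 / 0.105 = 218.5843

$218.58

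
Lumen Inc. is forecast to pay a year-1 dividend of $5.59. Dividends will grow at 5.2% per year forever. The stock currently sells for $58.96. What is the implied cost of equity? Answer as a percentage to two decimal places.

Rearranging the constant-growth DDM: r = D₁/P₀ + g.
r = 5.5900 / 58.96 + 0.052 = 0.09481 + 0.052 = 0.14681

14.68%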